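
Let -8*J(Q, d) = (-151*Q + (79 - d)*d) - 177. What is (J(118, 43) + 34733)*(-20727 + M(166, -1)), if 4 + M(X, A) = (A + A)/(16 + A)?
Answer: -91521008737/120 ≈ -7.6268e+8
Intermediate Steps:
M(X, A) = -4 + 2*A/(16 + A) (M(X, A) = -4 + (A + A)/(16 + A) = -4 + (2*A)/(16 + A) = -4 + 2*A/(16 + A))
J(Q, d) = 177/8 + 151*Q/8 - d*(79 - d)/8 (J(Q, d) = -((-151*Q + (79 - d)*d) - 177)/8 = -((-151*Q + d*(79 - d)) - 177)/8 = -(-177 - 151*Q + d*(79 - d))/8 = 177/8 + 151*Q/8 - d*(79 - d)/8)
(J(118, 43) + 34733)*(-20727 + M(166, -1)) = ((177/8 - 79/8*43 + (1/8)*43**2 + (151/8)*118) + 34733)*(-20727 + 2*(-32 - 1*(-1))/(16 - 1)) = ((177/8 - 3397/8 + (1/8)*1849 + 8909/4) + 34733)*(-20727 + 2*(-32 + 1)/15) = ((177/8 - 3397/8 + 1849/8 + 8909/4) + 34733)*(-20727 + 2*(1/15)*(-31)) = (16447/8 + 34733)*(-20727 - 62/15) = (294311/8)*(-310967/15) = -91521008737/120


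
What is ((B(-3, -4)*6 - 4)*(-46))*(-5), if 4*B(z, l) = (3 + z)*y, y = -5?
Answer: -920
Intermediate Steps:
B(z, l) = -15/4 - 5*z/4 (B(z, l) = ((3 + z)*(-5))/4 = (-15 - 5*z)/4 = -15/4 - 5*z/4)
((B(-3, -4)*6 - 4)*(-46))*(-5) = (((-15/4 - 5/4*(-3))*6 - 4)*(-46))*(-5) = (((-15/4 + 15/4)*6 - 4)*(-46))*(-5) = ((0*6 - 4)*(-46))*(-5) = ((0 - 4)*(-46))*(-5) = -4*(-46)*(-5) = 184*(-5) = -920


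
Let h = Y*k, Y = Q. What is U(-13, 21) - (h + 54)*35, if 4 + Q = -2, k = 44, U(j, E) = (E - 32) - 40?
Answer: 7299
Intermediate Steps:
U(j, E) = -72 + E (U(j, E) = (-32 + E) - 40 = -72 + E)
Q = -6 (Q = -4 - 2 = -6)
Y = -6
h = -264 (h = -6*44 = -264)
U(-13, 21) - (h + 54)*35 = (-72 + 21) - (-264 + 54)*35 = -51 - (-210)*35 = -51 - 1*(-7350) = -51 + 7350 = 7299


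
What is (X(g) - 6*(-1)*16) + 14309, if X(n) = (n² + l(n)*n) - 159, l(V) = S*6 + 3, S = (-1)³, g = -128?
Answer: 31014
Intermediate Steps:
S = -1
l(V) = -3 (l(V) = -1*6 + 3 = -6 + 3 = -3)
X(n) = -159 + n² - 3*n (X(n) = (n² - 3*n) - 159 = -159 + n² - 3*n)
(X(g) - 6*(-1)*16) + 14309 = ((-159 + (-128)² - 3*(-128)) - 6*(-1)*16) + 14309 = ((-159 + 16384 + 384) + 6*16) + 14309 = (16609 + 96) + 14309 = 16705 + 14309 = 31014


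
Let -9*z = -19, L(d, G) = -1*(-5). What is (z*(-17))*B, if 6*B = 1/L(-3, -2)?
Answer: -323/270 ≈ -1.1963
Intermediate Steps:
L(d, G) = 5
z = 19/9 (z = -⅑*(-19) = 19/9 ≈ 2.1111)
B = 1/30 (B = (⅙)/5 = (⅙)*(⅕) = 1/30 ≈ 0.033333)
(z*(-17))*B = ((19/9)*(-17))*(1/30) = -323/9*1/30 = -323/270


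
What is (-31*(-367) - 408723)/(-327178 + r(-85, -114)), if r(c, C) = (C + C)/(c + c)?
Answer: 16887205/13905008 ≈ 1.2145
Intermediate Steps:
r(c, C) = C/c (r(c, C) = (2*C)/((2*c)) = (2*C)*(1/(2*c)) = C/c)
(-31*(-367) - 408723)/(-327178 + r(-85, -114)) = (-31*(-367) - 408723)/(-327178 - 114/(-85)) = (11377 - 408723)/(-327178 - 114*(-1/85)) = -397346/(-327178 + 114/85) = -397346/(-27810016/85) = -397346*(-85/27810016) = 16887205/13905008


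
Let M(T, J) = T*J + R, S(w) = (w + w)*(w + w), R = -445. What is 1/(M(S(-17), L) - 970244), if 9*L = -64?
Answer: -9/8810185 ≈ -1.0215e-6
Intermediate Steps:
L = -64/9 (L = (⅑)*(-64) = -64/9 ≈ -7.1111)
S(w) = 4*w² (S(w) = (2*w)*(2*w) = 4*w²)
M(T, J) = -445 + J*T (M(T, J) = T*J - 445 = J*T - 445 = -445 + J*T)
1/(M(S(-17), L) - 970244) = 1/((-445 - 256*(-17)²/9) - 970244) = 1/((-445 - 256*289/9) - 970244) = 1/((-445 - 64/9*1156) - 970244) = 1/((-445 - 73984/9) - 970244) = 1/(-77989/9 - 970244) = 1/(-8810185/9) = -9/8810185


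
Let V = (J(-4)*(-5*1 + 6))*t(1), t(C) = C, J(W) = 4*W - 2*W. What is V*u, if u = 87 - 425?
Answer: 2704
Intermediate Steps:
J(W) = 2*W
u = -338
V = -8 (V = ((2*(-4))*(-5*1 + 6))*1 = -8*(-5 + 6)*1 = -8*1*1 = -8*1 = -8)
V*u = -8*(-338) = 2704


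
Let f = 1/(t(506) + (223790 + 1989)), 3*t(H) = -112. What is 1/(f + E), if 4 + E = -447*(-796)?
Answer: 677225/240962072803 ≈ 2.8105e-6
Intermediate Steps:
t(H) = -112/3 (t(H) = (⅓)*(-112) = -112/3)
E = 355808 (E = -4 - 447*(-796) = -4 + 355812 = 355808)
f = 3/677225 (f = 1/(-112/3 + (223790 + 1989)) = 1/(-112/3 + 225779) = 1/(677225/3) = 3/677225 ≈ 4.4298e-6)
1/(f + E) = 1/(3/677225 + 355808) = 1/(240962072803/677225) = 677225/240962072803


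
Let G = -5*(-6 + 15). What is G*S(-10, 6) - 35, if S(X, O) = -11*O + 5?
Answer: 2710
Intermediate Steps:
S(X, O) = 5 - 11*O
G = -45 (G = -5*9 = -45)
G*S(-10, 6) - 35 = -45*(5 - 11*6) - 35 = -45*(5 - 66) - 35 = -45*(-61) - 35 = 2745 - 35 = 2710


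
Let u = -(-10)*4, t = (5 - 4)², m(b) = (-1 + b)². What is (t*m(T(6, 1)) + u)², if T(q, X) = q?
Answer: 4225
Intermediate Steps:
t = 1 (t = 1² = 1)
u = 40 (u = -5*(-8) = 40)
(t*m(T(6, 1)) + u)² = (1*(-1 + 6)² + 40)² = (1*5² + 40)² = (1*25 + 40)² = (25 + 40)² = 65² = 4225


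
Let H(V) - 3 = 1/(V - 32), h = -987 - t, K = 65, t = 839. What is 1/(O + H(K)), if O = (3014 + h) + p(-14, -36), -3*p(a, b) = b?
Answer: 33/39700 ≈ 0.00083123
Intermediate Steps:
p(a, b) = -b/3
h = -1826 (h = -987 - 1*839 = -987 - 839 = -1826)
H(V) = 3 + 1/(-32 + V) (H(V) = 3 + 1/(V - 32) = 3 + 1/(-32 + V))
O = 1200 (O = (3014 - 1826) - ⅓*(-36) = 1188 + 12 = 1200)
1/(O + H(K)) = 1/(1200 + (-95 + 3*65)/(-32 + 65)) = 1/(1200 + (-95 + 195)/33) = 1/(1200 + (1/33)*100) = 1/(1200 + 100/33) = 1/(39700/33) = 33/39700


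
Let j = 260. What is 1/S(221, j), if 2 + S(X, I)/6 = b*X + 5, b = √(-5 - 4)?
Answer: 1/879156 - 221*I/879156 ≈ 1.1375e-6 - 0.00025138*I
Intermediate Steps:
b = 3*I (b = √(-9) = 3*I ≈ 3.0*I)
S(X, I) = 18 + 18*I*X (S(X, I) = -12 + 6*((3*I)*X + 5) = -12 + 6*(3*I*X + 5) = -12 + 6*(5 + 3*I*X) = -12 + (30 + 18*I*X) = 18 + 18*I*X)
1/S(221, j) = 1/(18 + 18*I*221) = 1/(18 + 3978*I) = (18 - 3978*I)/15824808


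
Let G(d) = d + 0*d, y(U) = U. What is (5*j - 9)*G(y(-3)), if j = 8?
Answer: -93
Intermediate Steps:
G(d) = d (G(d) = d + 0 = d)
(5*j - 9)*G(y(-3)) = (5*8 - 9)*(-3) = (40 - 9)*(-3) = 31*(-3) = -93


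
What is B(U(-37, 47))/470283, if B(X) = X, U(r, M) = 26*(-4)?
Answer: -104/470283 ≈ -0.00022114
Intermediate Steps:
U(r, M) = -104
B(U(-37, 47))/470283 = -104/470283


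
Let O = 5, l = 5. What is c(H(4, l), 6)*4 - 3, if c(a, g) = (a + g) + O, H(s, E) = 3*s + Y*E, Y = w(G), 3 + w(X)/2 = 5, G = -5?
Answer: 169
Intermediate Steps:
w(X) = 4 (w(X) = -6 + 2*5 = -6 + 10 = 4)
Y = 4
H(s, E) = 3*s + 4*E
c(a, g) = 5 + a + g (c(a, g) = (a + g) + 5 = 5 + a + g)
c(H(4, l), 6)*4 - 3 = (5 + (3*4 + 4*5) + 6)*4 - 3 = (5 + (12 + 20) + 6)*4 - 3 = (5 + 32 + 6)*4 - 3 = 43*4 - 3 = 172 - 3 = 169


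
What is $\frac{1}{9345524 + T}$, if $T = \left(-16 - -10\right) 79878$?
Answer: $\frac{1}{8866256} \approx 1.1279 \cdot 10^{-7}$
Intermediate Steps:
$T = -479268$ ($T = \left(-16 + 10\right) 79878 = \left(-6\right) 79878 = -479268$)
$\frac{1}{9345524 + T} = \frac{1}{9345524 - 479268} = \frac{1}{8866256}$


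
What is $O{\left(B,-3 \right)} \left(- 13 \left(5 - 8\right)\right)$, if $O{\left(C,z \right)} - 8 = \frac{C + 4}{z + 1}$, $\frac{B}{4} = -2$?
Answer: $390$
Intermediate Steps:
$B = -8$ ($B = 4 \left(-2\right) = -8$)
$O{\left(C,z \right)} = 8 + \frac{4 + C}{1 + z}$ ($O{\left(C,z \right)} = 8 + \frac{C + 4}{z + 1} = 8 + \frac{4 + C}{1 + z}$)
$O{\left(B,-3 \right)} \left(- 13 \left(5 - 8\right)\right) = \frac{12 - 8 + 8 \left(-3\right)}{1 - 3} \left(- 13 \left(5 - 8\right)\right) = \frac{12 - 8 - 24}{-2} \left(\left(-13\right) \left(-3\right)\right) = \left(- \frac{1}{2}\right) \left(-20\right) 39 = 10 \cdot 39 = 390$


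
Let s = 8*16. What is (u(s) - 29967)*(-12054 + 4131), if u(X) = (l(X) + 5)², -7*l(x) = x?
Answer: 11565472482/49 ≈ 2.3603e+8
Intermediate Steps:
s = 128
l(x) = -x/7
u(X) = (5 - X/7)² (u(X) = (-X/7 + 5)² = (5 - X/7)²)
(u(s) - 29967)*(-12054 + 4131) = ((-35 + 128)²/49 - 29967)*(-12054 + 4131) = ((1/49)*93² - 29967)*(-7923) = ((1/49)*8649 - 29967)*(-7923) = (8649/49 - 29967)*(-7923) = -1459734/49*(-7923) = 11565472482/49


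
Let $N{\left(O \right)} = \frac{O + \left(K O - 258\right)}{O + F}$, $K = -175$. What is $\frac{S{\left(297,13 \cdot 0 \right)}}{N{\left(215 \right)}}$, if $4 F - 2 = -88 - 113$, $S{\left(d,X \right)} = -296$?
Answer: $\frac{24457}{18834} \approx 1.2986$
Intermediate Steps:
$F = - \frac{199}{4}$ ($F = \frac{1}{2} + \frac{-88 - 113}{4} = \frac{1}{2} + \frac{1}{4} \left(-201\right) = \frac{1}{2} - \frac{201}{4} = - \frac{199}{4} \approx -49.75$)
$N{\left(O \right)} = \frac{-258 - 174 O}{- \frac{199}{4} + O}$ ($N{\left(O \right)} = \frac{O - \left(258 + 175 O\right)}{O - \frac{199}{4}} = \frac{O - \left(258 + 175 O\right)}{- \frac{199}{4} + O} = \frac{-258 - 174 O}{- \frac{199}{4} + O}$)
$\frac{S{\left(297,13 \cdot 0 \right)}}{N{\left(215 \right)}} = - \frac{296}{24 \frac{1}{-199 + 4 \cdot 215} \left(-43 - 6235\right)} = - \frac{296}{24 \frac{1}{-199 + 860} \left(-43 - 6235\right)} = - \frac{296}{24 \cdot \frac{1}{661} \left(-6278\right)} = - \frac{296}{- \frac{150672}{661}} = \left(-296\right) \left(- \frac{661}{150672}\right) = \frac{24457}{18834}$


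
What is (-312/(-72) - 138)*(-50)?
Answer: 20050/3 ≈ 6683.3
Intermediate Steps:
(-312/(-72) - 138)*(-50) = (-312*(-1/72) - 138)*(-50) = (13/3 - 138)*(-50) = -401/3*(-50) = 20050/3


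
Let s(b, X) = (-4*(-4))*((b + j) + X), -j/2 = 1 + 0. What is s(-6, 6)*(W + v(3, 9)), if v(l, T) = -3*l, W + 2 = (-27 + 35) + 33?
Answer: -960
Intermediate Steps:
j = -2 (j = -2*(1 + 0) = -2*1 = -2)
W = 39 (W = -2 + ((-27 + 35) + 33) = -2 + (8 + 33) = -2 + 41 = 39)
s(b, X) = -32 + 16*X + 16*b (s(b, X) = (-4*(-4))*((b - 2) + X) = 16*((-2 + b) + X) = 16*(-2 + X + b) = -32 + 16*X + 16*b)
s(-6, 6)*(W + v(3, 9)) = (-32 + 16*6 + 16*(-6))*(39 - 3*3) = (-32 + 96 - 96)*(39 - 9) = -32*30 = -960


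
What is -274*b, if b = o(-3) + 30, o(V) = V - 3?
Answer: -6576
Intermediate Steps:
o(V) = -3 + V
b = 24 (b = (-3 - 3) + 30 = -6 + 30 = 24)
-274*b = -274*24 = -6576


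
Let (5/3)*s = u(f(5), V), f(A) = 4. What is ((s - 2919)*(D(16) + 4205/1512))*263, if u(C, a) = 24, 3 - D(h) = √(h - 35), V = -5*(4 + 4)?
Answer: -11128892603/2520 + 3819549*I*√19/5 ≈ -4.4162e+6 + 3.3298e+6*I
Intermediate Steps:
V = -40 (V = -5*8 = -40)
D(h) = 3 - √(-35 + h) (D(h) = 3 - √(h - 35) = 3 - √(-35 + h))
s = 72/5 (s = (⅗)*24 = 72/5 ≈ 14.400)
((s - 2919)*(D(16) + 4205/1512))*263 = ((72/5 - 2919)*((3 - √(-35 + 16)) + 4205/1512))*263 = -14523*((3 - √(-19)) + 4205*(1/1512))/5*263 = -14523*((3 - I*√19) + 4205/1512)/5*263 = -14523*(8741/1512 - I*√19)/5*263 = (-42315181/2520 + 14523*I*√19/5)*263 = -11128892603/2520 + 3819549*I*√19/5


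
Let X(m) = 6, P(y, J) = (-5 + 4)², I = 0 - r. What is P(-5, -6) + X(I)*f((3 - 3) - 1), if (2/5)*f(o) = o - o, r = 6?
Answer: 1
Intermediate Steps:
I = -6 (I = 0 - 1*6 = 0 - 6 = -6)
P(y, J) = 1 (P(y, J) = (-1)² = 1)
f(o) = 0 (f(o) = 5*(o - o)/2 = (5/2)*0 = 0)
P(-5, -6) + X(I)*f((3 - 3) - 1) = 1 + 6*0 = 1 + 0 = 1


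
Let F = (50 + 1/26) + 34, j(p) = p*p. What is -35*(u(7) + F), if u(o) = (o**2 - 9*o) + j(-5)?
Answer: -86485/26 ≈ -3326.3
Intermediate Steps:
j(p) = p**2
F = 2185/26 (F = (50 + 1/26) + 34 = 1301/26 + 34 = 2185/26 ≈ 84.038)
u(o) = 25 + o**2 - 9*o (u(o) = (o**2 - 9*o) + (-5)**2 = (o**2 - 9*o) + 25 = 25 + o**2 - 9*o)
-35*(u(7) + F) = -35*((25 + 7**2 - 9*7) + 2185/26) = -35*((25 + 49 - 63) + 2185/26) = -35*(11 + 2185/26) = -35*2471/26 = -86485/26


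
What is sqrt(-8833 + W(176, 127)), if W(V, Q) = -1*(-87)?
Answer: I*sqrt(8746) ≈ 93.52*I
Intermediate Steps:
W(V, Q) = 87
sqrt(-8833 + W(176, 127)) = sqrt(-8833 + 87) = sqrt(-8746) = I*sqrt(8746)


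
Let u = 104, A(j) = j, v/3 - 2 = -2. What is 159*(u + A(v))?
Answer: 16536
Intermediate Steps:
v = 0 (v = 6 + 3*(-2) = 6 - 6 = 0)
159*(u + A(v)) = 159*(104 + 0) = 159*104 = 16536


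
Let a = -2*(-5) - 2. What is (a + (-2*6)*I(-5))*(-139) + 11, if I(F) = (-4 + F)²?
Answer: 134007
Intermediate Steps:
a = 8 (a = 10 - 2 = 8)
(a + (-2*6)*I(-5))*(-139) + 11 = (8 + (-2*6)*(-4 - 5)²)*(-139) + 11 = (8 - 12*(-9)²)*(-139) + 11 = (8 - 12*81)*(-139) + 11 = (8 - 972)*(-139) + 11 = -964*(-139) + 11 = 133996 + 11 = 134007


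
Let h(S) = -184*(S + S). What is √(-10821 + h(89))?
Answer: I*√43573 ≈ 208.74*I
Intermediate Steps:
h(S) = -368*S
√(-10821 + h(89)) = √(-10821 - 368*89) = √(-10821 - 32752) = √(-43573) = I*√43573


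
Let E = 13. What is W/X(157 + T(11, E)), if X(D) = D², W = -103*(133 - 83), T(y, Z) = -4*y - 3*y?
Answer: -103/128 ≈ -0.80469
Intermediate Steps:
T(y, Z) = -7*y
W = -5150 (W = -103*50 = -5150)
W/X(157 + T(11, E)) = -5150/(157 - 7*11)² = -5150/(157 - 77)² = -5150/(80²) = -5150/6400 = -5150*1/6400 = -103/128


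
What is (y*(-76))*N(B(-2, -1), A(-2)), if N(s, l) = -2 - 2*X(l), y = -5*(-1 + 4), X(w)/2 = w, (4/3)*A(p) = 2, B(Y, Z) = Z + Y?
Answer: -9120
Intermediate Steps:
B(Y, Z) = Y + Z
A(p) = 3/2 (A(p) = (¾)*2 = 3/2)
X(w) = 2*w
y = -15 (y = -5*3 = -15)
N(s, l) = -2 - 4*l
(y*(-76))*N(B(-2, -1), A(-2)) = (-15*(-76))*(-2 - 4*3/2) = 1140*(-2 - 6) = 1140*(-8) = -9120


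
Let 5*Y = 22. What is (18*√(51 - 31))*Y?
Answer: 792*√5/5 ≈ 354.19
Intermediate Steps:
Y = 22/5 (Y = (⅕)*22 = 22/5 ≈ 4.4000)
(18*√(51 - 31))*Y = (18*√(51 - 31))*(22/5) = (18*√20)*(22/5) = (18*(2*√5))*(22/5) = (36*√5)*(22/5) = 792*√5/5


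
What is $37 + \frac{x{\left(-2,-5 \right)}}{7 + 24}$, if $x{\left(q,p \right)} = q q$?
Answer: $\frac{1151}{31} \approx 37.129$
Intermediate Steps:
$x{\left(q,p \right)} = q^{2}$
$37 + \frac{x{\left(-2,-5 \right)}}{7 + 24} = 37 + \frac{\left(-2\right)^{2}}{7 + 24} = 37 + \frac{4}{31} = \frac{1151}{31}$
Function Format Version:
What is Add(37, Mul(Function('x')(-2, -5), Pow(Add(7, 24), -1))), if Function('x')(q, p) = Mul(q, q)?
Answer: Rational(1151, 31) ≈ 37.129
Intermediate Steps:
Function('x')(q, p) = Pow(q, 2)
Add(37, Mul(Function('x')(-2, -5), Pow(Add(7, 24), -1))) = Add(37, Mul(Pow(-2, 2), Pow(Add(7, 24), -1))) = Add(37, Mul(4, Pow(31, -1))) = Add(37, Mul(4, Rational(1, 31))) = Add(37, Rational(4, 31)) = Rational(1151, 31)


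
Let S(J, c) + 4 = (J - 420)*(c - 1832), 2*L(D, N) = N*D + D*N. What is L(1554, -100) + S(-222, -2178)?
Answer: 2419016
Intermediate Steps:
L(D, N) = D*N (L(D, N) = (N*D + D*N)/2 = (D*N + D*N)/2 = (2*D*N)/2 = D*N)
S(J, c) = -4 + (-1832 + c)*(-420 + J) (S(J, c) = -4 + (J - 420)*(c - 1832) = -4 + (-420 + J)*(-1832 + c) = -4 + (-1832 + c)*(-420 + J))
L(1554, -100) + S(-222, -2178) = 1554*(-100) + (769436 - 1832*(-222) - 420*(-2178) - 222*(-2178)) = -155400 + (769436 + 406704 + 914760 + 483516) = -155400 + 2574416 = 2419016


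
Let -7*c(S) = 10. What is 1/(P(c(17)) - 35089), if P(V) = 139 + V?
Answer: -7/244660 ≈ -2.8611e-5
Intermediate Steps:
c(S) = -10/7 (c(S) = -1/7*10 = -10/7)
1/(P(c(17)) - 35089) = 1/((139 - 10/7) - 35089) = 1/(963/7 - 35089) = 1/(-244660/7) = -7/244660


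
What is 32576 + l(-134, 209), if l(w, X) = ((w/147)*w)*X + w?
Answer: 8521778/147 ≈ 57971.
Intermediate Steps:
l(w, X) = w + X*w²/147 (l(w, X) = ((w*(1/147))*w)*X + w = ((w/147)*w)*X + w = (w²/147)*X + w = X*w²/147 + w = w + X*w²/147)
32576 + l(-134, 209) = 32576 + (1/147)*(-134)*(147 + 209*(-134)) = 32576 + (1/147)*(-134)*(147 - 28006) = 32576 + (1/147)*(-134)*(-27859) = 32576 + 3733106/147 = 8521778/147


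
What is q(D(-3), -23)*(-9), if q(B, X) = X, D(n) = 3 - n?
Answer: 207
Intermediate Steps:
q(D(-3), -23)*(-9) = -23*(-9) = 207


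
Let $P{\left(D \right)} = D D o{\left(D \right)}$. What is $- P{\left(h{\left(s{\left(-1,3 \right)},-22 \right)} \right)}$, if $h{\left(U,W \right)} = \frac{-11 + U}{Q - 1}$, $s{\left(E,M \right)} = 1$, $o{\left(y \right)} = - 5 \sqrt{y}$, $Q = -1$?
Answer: $125 \sqrt{5} \approx 279.51$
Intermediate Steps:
$h{\left(U,W \right)} = \frac{11}{2} - \frac{U}{2}$ ($h{\left(U,W \right)} = \frac{-11 + U}{-1 - 1} = \frac{-11 + U}{-2} = \left(-11 + U\right) \left(- \frac{1}{2}\right) = \frac{11}{2} - \frac{U}{2}$)
$P{\left(D \right)} = - 5 D^{\frac{5}{2}}$ ($P{\left(D \right)} = D D \left(- 5 \sqrt{D}\right) = D^{2} \left(- 5 \sqrt{D}\right) = - 5 D^{\frac{5}{2}}$)
$- P{\left(h{\left(s{\left(-1,3 \right)},-22 \right)} \right)} = - \left(-5\right) \left(\frac{11}{2} - \frac{1}{2}\right)^{\frac{5}{2}} = - \left(-5\right) 5^{\frac{5}{2}} = - \left(-5\right) 25 \sqrt{5} = - \left(-125\right) \sqrt{5} = 125 \sqrt{5}$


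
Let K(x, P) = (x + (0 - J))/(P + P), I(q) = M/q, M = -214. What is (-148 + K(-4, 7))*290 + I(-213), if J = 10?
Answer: -9203516/213 ≈ -43209.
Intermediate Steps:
I(q) = -214/q
K(x, P) = (-10 + x)/(2*P) (K(x, P) = (x + (0 - 1*10))/(P + P) = (x + (0 - 10))/((2*P)) = (x - 10)*(1/(2*P)) = (-10 + x)*(1/(2*P)) = (-10 + x)/(2*P))
(-148 + K(-4, 7))*290 + I(-213) = (-148 + (½)*(-10 - 4)/7)*290 - 214/(-213) = (-148 + (½)*(⅐)*(-14))*290 - 214*(-1/213) = (-148 - 1)*290 + 214/213 = -149*290 + 214/213 = -43210 + 214/213 = -9203516/213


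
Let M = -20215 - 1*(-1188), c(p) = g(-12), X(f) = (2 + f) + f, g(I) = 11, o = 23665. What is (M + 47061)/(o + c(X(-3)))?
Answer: 14017/11838 ≈ 1.1841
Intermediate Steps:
X(f) = 2 + 2*f
c(p) = 11
M = -19027 (M = -20215 + 1188 = -19027)
(M + 47061)/(o + c(X(-3))) = (-19027 + 47061)/(23665 + 11) = 28034/23676 = 28034*(1/23676) = 14017/11838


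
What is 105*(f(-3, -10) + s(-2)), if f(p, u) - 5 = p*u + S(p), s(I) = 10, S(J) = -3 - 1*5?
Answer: 3885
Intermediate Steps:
S(J) = -8 (S(J) = -3 - 5 = -8)
f(p, u) = -3 + p*u (f(p, u) = 5 + (p*u - 8) = 5 + (-8 + p*u) = -3 + p*u)
105*(f(-3, -10) + s(-2)) = 105*((-3 - 3*(-10)) + 10) = 105*((-3 + 30) + 10) = 105*(27 + 10) = 105*37 = 3885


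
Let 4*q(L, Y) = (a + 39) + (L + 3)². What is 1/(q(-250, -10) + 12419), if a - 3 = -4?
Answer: 4/110723 ≈ 3.6126e-5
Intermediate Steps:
a = -1 (a = 3 - 4 = -1)
q(L, Y) = 19/2 + (3 + L)²/4 (q(L, Y) = ((-1 + 39) + (L + 3)²)/4 = (38 + (3 + L)²)/4 = 19/2 + (3 + L)²/4)
1/(q(-250, -10) + 12419) = 1/((19/2 + (3 - 250)²/4) + 12419) = 1/((19/2 + (¼)*(-247)²) + 12419) = 1/((19/2 + (¼)*61009) + 12419) = 1/((19/2 + 61009/4) + 12419) = 1/(61047/4 + 12419) = 1/(110723/4) = 4/110723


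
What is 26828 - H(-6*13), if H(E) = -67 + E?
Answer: 26973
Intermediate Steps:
26828 - H(-6*13) = 26828 - (-67 - 6*13) = 26828 - (-67 - 78) = 26828 - 1*(-145) = 26828 + 145 = 26973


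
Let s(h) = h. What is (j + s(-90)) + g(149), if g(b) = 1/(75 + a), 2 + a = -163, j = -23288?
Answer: -2104021/90 ≈ -23378.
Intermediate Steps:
a = -165 (a = -2 - 163 = -165)
g(b) = -1/90 (g(b) = 1/(75 - 165) = 1/(-90) = -1/90)
(j + s(-90)) + g(149) = (-23288 - 90) - 1/90 = -23378 - 1/90 = -2104021/90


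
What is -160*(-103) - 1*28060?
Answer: -11580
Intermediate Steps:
-160*(-103) - 1*28060 = 16480 - 28060 = -11580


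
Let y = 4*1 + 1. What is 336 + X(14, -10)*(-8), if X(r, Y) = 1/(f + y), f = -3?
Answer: 332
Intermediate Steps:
y = 5 (y = 4 + 1 = 5)
X(r, Y) = ½ (X(r, Y) = 1/(-3 + 5) = 1/2 = ½)
336 + X(14, -10)*(-8) = 336 + (½)*(-8) = 336 - 4 = 332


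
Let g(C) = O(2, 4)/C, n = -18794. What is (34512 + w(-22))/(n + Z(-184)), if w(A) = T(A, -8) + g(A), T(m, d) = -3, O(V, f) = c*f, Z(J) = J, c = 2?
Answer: -379595/208758 ≈ -1.8183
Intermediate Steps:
O(V, f) = 2*f
g(C) = 8/C (g(C) = (2*4)/C = 8/C)
w(A) = -3 + 8/A
(34512 + w(-22))/(n + Z(-184)) = (34512 + (-3 + 8/(-22)))/(-18794 - 184) = (34512 + (-3 + 8*(-1/22)))/(-18978) = (34512 + (-3 - 4/11))*(-1/18978) = (34512 - 37/11)*(-1/18978) = (379595/11)*(-1/18978) = -379595/208758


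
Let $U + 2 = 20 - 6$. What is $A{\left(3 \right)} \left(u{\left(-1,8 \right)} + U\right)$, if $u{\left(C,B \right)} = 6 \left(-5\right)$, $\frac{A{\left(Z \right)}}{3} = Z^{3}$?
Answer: $-1458$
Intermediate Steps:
$A{\left(Z \right)} = 3 Z^{3}$
$U = 12$ ($U = -2 + \left(20 - 6\right) = -2 + 14 = 12$)
$u{\left(C,B \right)} = -30$
$A{\left(3 \right)} \left(u{\left(-1,8 \right)} + U\right) = 3 \cdot 3^{3} \left(-30 + 12\right) = 3 \cdot 27 \left(-18\right) = 81 \left(-18\right) = -1458$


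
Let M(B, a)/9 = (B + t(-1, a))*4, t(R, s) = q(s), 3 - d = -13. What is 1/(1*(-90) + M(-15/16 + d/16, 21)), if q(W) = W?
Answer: 4/2673 ≈ 0.0014964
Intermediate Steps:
d = 16 (d = 3 - 1*(-13) = 3 + 13 = 16)
t(R, s) = s
M(B, a) = 36*B + 36*a (M(B, a) = 9*((B + a)*4) = 9*(4*B + 4*a) = 36*B + 36*a)
1/(1*(-90) + M(-15/16 + d/16, 21)) = 1/(1*(-90) + (36*(-15/16 + 16/16) + 36*21)) = 1/(-90 + (36*(-15*1/16 + 16*(1/16)) + 756)) = 1/(-90 + (36*(-15/16 + 1) + 756)) = 1/(-90 + (36*(1/16) + 756)) = 1/(-90 + (9/4 + 756)) = 1/(-90 + 3033/4) = 1/(2673/4) = 4/2673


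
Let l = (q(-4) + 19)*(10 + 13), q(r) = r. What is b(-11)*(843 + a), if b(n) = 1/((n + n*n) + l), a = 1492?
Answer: 467/91 ≈ 5.1319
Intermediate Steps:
l = 345 (l = (-4 + 19)*(10 + 13) = 15*23 = 345)
b(n) = 1/(345 + n + n²) (b(n) = 1/((n + n*n) + 345) = 1/((n + n²) + 345) = 1/(345 + n + n²))
b(-11)*(843 + a) = (843 + 1492)/(345 - 11 + (-11)²) = 2335/(345 - 11 + 121) = 2335/455 = (1/455)*2335 = 467/91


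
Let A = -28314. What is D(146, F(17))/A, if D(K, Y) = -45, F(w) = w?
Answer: 5/3146 ≈ 0.0015893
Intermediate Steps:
D(146, F(17))/A = -45/(-28314) = -45*(-1/28314) = 5/3146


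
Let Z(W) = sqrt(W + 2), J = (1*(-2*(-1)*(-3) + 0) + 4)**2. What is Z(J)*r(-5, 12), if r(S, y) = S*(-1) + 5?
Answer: 10*sqrt(6) ≈ 24.495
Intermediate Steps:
r(S, y) = 5 - S (r(S, y) = -S + 5 = 5 - S)
J = 4 (J = (1*(2*(-3) + 0) + 4)**2 = (1*(-6 + 0) + 4)**2 = (1*(-6) + 4)**2 = (-6 + 4)**2 = (-2)**2 = 4)
Z(W) = sqrt(2 + W)
Z(J)*r(-5, 12) = sqrt(2 + 4)*(5 - 1*(-5)) = sqrt(6)*(5 + 5) = sqrt(6)*10 = 10*sqrt(6)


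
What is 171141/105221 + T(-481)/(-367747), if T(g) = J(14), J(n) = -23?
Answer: 2736478670/1682378569 ≈ 1.6266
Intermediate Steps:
T(g) = -23
171141/105221 + T(-481)/(-367747) = 171141/105221 - 23/(-367747) = 171141*(1/105221) - 23*(-1/367747) = 171141/105221 + 1/15989 = 2736478670/1682378569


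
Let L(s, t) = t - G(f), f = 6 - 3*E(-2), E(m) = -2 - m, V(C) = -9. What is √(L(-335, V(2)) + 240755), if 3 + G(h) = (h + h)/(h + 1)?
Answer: √11796617/7 ≈ 490.66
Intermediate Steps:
f = 6 (f = 6 - 3*(-2 - 1*(-2)) = 6 - 3*(-2 + 2) = 6 - 3*0 = 6 + 0 = 6)
G(h) = -3 + 2*h/(1 + h) (G(h) = -3 + (h + h)/(h + 1) = -3 + (2*h)/(1 + h) = -3 + 2*h/(1 + h))
L(s, t) = 9/7 + t (L(s, t) = t - (-3 - 1*6)/(1 + 6) = t - (-3 - 6)/7 = t - (-9)/7 = t - 1*(-9/7) = t + 9/7 = 9/7 + t)
√(L(-335, V(2)) + 240755) = √((9/7 - 9) + 240755) = √(-54/7 + 240755) = √(1685231/7) = √11796617/7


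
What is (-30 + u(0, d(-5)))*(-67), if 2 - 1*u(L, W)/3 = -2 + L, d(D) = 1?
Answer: 1206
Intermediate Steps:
u(L, W) = 12 - 3*L (u(L, W) = 6 - 3*(-2 + L) = 6 + (6 - 3*L) = 12 - 3*L)
(-30 + u(0, d(-5)))*(-67) = (-30 + (12 - 3*0))*(-67) = (-30 + (12 + 0))*(-67) = (-30 + 12)*(-67) = -18*(-67) = 1206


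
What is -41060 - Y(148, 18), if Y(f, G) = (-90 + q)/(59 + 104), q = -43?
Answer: -6692647/163 ≈ -41059.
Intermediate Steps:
Y(f, G) = -133/163 (Y(f, G) = (-90 - 43)/(59 + 104) = -133/163)
-41060 - Y(148, 18) = -41060 - 1*(-133/163) = -41060 + 133/163 = -6692647/163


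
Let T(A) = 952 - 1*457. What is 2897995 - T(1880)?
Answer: 2897500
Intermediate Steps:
T(A) = 495 (T(A) = 952 - 457 = 495)
2897995 - T(1880) = 2897995 - 1*495 = 2897995 - 495 = 2897500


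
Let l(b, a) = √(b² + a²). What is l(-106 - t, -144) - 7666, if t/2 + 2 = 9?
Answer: -7666 + 24*√61 ≈ -7478.6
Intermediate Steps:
t = 14 (t = -4 + 2*9 = -4 + 18 = 14)
l(b, a) = √(a² + b²)
l(-106 - t, -144) - 7666 = √((-144)² + (-106 - 1*14)²) - 7666 = √(20736 + (-106 - 14)²) - 7666 = √(20736 + (-120)²) - 7666 = √(20736 + 14400) - 7666 = √35136 - 7666 = 24*√61 - 7666 = -7666 + 24*√61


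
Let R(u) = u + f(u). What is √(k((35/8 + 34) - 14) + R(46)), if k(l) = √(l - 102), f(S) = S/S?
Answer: √(188 + 3*I*√138)/2 ≈ 6.8854 + 0.63979*I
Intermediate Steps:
f(S) = 1
k(l) = √(-102 + l)
R(u) = 1 + u (R(u) = u + 1 = 1 + u)
√(k((35/8 + 34) - 14) + R(46)) = √(√(-102 + ((35/8 + 34) - 14)) + (1 + 46)) = √(√(-102 + ((35*(⅛) + 34) - 14)) + 47) = √(√(-102 + ((35/8 + 34) - 14)) + 47) = √(√(-102 + (307/8 - 14)) + 47) = √(√(-102 + 195/8) + 47) = √(√(-621/8) + 47) = √(3*I*√138/4 + 47) = √(47 + 3*I*√138/4)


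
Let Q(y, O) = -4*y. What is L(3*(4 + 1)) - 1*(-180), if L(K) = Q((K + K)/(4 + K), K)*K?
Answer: 1620/19 ≈ 85.263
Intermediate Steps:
L(K) = -8*K**2/(4 + K) (L(K) = (-4*(K + K)/(4 + K))*K = (-4*2*K/(4 + K))*K = (-8*K/(4 + K))*K = -8*K**2/(4 + K))
L(3*(4 + 1)) - 1*(-180) = -8*(3*(4 + 1))**2/(4 + 3*(4 + 1)) - 1*(-180) = -8*(3*5)**2/(4 + 3*5) + 180 = -8*15**2/(4 + 15) + 180 = -8*225/19 + 180 = -8*225*1/19 + 180 = -1800/19 + 180 = 1620/19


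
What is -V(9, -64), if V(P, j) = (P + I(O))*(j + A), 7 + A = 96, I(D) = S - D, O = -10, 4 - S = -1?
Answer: -600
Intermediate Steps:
S = 5 (S = 4 - 1*(-1) = 4 + 1 = 5)
I(D) = 5 - D
A = 89 (A = -7 + 96 = 89)
V(P, j) = (15 + P)*(89 + j) (V(P, j) = (P + (5 - 1*(-10)))*(j + 89) = (P + (5 + 10))*(89 + j) = (P + 15)*(89 + j) = (15 + P)*(89 + j))
-V(9, -64) = -(1335 + 15*(-64) + 89*9 + 9*(-64)) = -(1335 - 960 + 801 - 576) = -1*600 = -600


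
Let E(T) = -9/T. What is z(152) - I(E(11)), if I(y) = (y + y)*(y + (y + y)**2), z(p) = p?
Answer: 206362/1331 ≈ 155.04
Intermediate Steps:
I(y) = 2*y*(y + 4*y**2) (I(y) = (2*y)*(y + (2*y)**2) = (2*y)*(y + 4*y**2) = 2*y*(y + 4*y**2))
z(152) - I(E(11)) = 152 - (-9/11)**2*(2 + 8*(-9/11)) = 152 - 81*(2 - 72/11)/121 = 152 - 81*(-50)/(121*11) = 152 - 1*(-4050/1331) = 152 + 4050/1331 = 206362/1331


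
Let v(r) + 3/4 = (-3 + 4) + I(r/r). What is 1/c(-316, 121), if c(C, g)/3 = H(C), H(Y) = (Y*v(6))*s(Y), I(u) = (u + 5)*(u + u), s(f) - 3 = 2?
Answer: -1/58065 ≈ -1.7222e-5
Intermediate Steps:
s(f) = 5 (s(f) = 3 + 2 = 5)
I(u) = 2*u*(5 + u) (I(u) = (5 + u)*(2*u) = 2*u*(5 + u))
v(r) = 49/4 (v(r) = -3/4 + ((-3 + 4) + 2*(r/r)*(5 + r/r)) = -3/4 + (1 + 2*1*(5 + 1)) = -3/4 + (1 + 2*1*6) = -3/4 + (1 + 12) = -3/4 + 13 = 49/4)
H(Y) = 245*Y/4 (H(Y) = (Y*(49/4))*5 = (49*Y/4)*5 = 245*Y/4)
c(C, g) = 735*C/4 (c(C, g) = 3*(245*C/4) = 735*C/4)
1/c(-316, 121) = 1/((735/4)*(-316)) = 1/(-58065) = -1/58065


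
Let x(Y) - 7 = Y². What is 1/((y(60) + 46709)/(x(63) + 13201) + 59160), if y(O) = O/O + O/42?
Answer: 120239/7113666220 ≈ 1.6903e-5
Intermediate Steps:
x(Y) = 7 + Y²
y(O) = 1 + O/42 (y(O) = 1 + O*(1/42) = 1 + O/42)
1/((y(60) + 46709)/(x(63) + 13201) + 59160) = 1/(((1 + (1/42)*60) + 46709)/((7 + 63²) + 13201) + 59160) = 1/(((1 + 10/7) + 46709)/((7 + 3969) + 13201) + 59160) = 1/((17/7 + 46709)/(3976 + 13201) + 59160) = 1/((326980/7)/17177 + 59160) = 1/((326980/7)*(1/17177) + 59160) = 1/(326980/120239 + 59160) = 1/(7113666220/120239) = 120239/7113666220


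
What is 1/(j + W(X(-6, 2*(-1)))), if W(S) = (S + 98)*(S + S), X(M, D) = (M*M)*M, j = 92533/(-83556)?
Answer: 83556/4259258123 ≈ 1.9617e-5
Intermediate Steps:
j = -92533/83556 (j = 92533*(-1/83556) = -92533/83556 ≈ -1.1074)
X(M, D) = M³ (X(M, D) = M²*M = M³)
W(S) = 2*S*(98 + S) (W(S) = (98 + S)*(2*S) = 2*S*(98 + S))
1/(j + W(X(-6, 2*(-1)))) = 1/(-92533/83556 + 2*(-6)³*(98 + (-6)³)) = 1/(-92533/83556 + 2*(-216)*(98 - 216)) = 1/(-92533/83556 + 2*(-216)*(-118)) = 1/(-92533/83556 + 50976) = 1/(4259258123/83556) = 83556/4259258123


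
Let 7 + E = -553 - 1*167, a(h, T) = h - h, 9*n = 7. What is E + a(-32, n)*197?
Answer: -727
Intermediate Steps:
n = 7/9 (n = (⅑)*7 = 7/9 ≈ 0.77778)
a(h, T) = 0
E = -727 (E = -7 + (-553 - 1*167) = -7 + (-553 - 167) = -7 - 720 = -727)
E + a(-32, n)*197 = -727 + 0*197 = -727 + 0 = -727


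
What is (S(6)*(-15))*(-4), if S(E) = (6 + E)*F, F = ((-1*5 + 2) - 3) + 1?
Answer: -3600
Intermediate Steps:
F = -5 (F = ((-5 + 2) - 3) + 1 = (-3 - 3) + 1 = -6 + 1 = -5)
S(E) = -30 - 5*E (S(E) = (6 + E)*(-5) = -30 - 5*E)
(S(6)*(-15))*(-4) = ((-30 - 5*6)*(-15))*(-4) = ((-30 - 30)*(-15))*(-4) = -60*(-15)*(-4) = 900*(-4) = -3600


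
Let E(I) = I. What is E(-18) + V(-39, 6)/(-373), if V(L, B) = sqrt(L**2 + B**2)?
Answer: -18 - 3*sqrt(173)/373 ≈ -18.106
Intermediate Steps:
V(L, B) = sqrt(B**2 + L**2)
E(-18) + V(-39, 6)/(-373) = -18 + sqrt(6**2 + (-39)**2)/(-373) = -18 + sqrt(36 + 1521)*(-1/373) = -18 + sqrt(1557)*(-1/373) = -18 + (3*sqrt(173))*(-1/373) = -18 - 3*sqrt(173)/373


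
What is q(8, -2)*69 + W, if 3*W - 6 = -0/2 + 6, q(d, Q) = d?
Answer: 556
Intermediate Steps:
W = 4 (W = 2 + (-0/2 + 6)/3 = 2 + (-3*0 + 6)/3 = 2 + (0 + 6)/3 = 2 + (⅓)*6 = 2 + 2 = 4)
q(8, -2)*69 + W = 8*69 + 4 = 552 + 4 = 556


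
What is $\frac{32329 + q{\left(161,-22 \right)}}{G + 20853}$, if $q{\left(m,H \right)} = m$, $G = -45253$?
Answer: $- \frac{3249}{2440} \approx -1.3316$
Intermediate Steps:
$\frac{32329 + q{\left(161,-22 \right)}}{G + 20853} = \frac{32329 + 161}{-45253 + 20853} = \frac{32490}{-24400} = 32490 \left(- \frac{1}{24400}\right) = - \frac{3249}{2440}$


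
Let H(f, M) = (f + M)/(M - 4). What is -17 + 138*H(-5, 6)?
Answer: 52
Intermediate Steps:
H(f, M) = (M + f)/(-4 + M)
-17 + 138*H(-5, 6) = -17 + 138*((6 - 5)/(-4 + 6)) = -17 + 138*(1/2) = -17 + 138*((½)*1) = -17 + 138*(½) = -17 + 69 = 52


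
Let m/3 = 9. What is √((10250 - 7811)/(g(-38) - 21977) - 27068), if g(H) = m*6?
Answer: I*√12881558089085/21815 ≈ 164.52*I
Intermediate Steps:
m = 27 (m = 3*9 = 27)
g(H) = 162 (g(H) = 27*6 = 162)
√((10250 - 7811)/(g(-38) - 21977) - 27068) = √((10250 - 7811)/(162 - 21977) - 27068) = √(2439/(-21815) - 27068) = √(2439*(-1/21815) - 27068) = √(-2439/21815 - 27068) = √(-590490859/21815) = I*√12881558089085/21815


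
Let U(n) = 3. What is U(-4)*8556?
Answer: 25668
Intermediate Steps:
U(-4)*8556 = 3*8556 = 25668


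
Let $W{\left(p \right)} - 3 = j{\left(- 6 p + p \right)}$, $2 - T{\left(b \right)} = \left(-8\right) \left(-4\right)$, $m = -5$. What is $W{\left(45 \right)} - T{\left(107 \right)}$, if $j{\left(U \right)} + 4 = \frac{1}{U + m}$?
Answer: $\frac{6669}{230} \approx 28.996$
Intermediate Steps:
$T{\left(b \right)} = -30$ ($T{\left(b \right)} = 2 - \left(-8\right) \left(-4\right) = 2 - 32 = -30$)
$j{\left(U \right)} = -4 + \frac{1}{-5 + U}$ ($j{\left(U \right)} = -4 + \frac{1}{U - 5} = -4 + \frac{1}{-5 + U}$)
$W{\left(p \right)} = 3 + \frac{21 + 20 p}{-5 - 5 p}$ ($W{\left(p \right)} = 3 + \frac{21 - 4 \left(- 6 p + p\right)}{-5 + \left(- 6 p + p\right)} = 3 + \frac{21 - 4 \left(- 5 p\right)}{-5 - 5 p} = 3 + \frac{21 + 20 p}{-5 - 5 p}$)
$W{\left(45 \right)} - T{\left(107 \right)} = \frac{- \frac{6}{5} - 45}{1 + 45} - -30 = \frac{- \frac{6}{5} - 45}{46} + 30 = \frac{1}{46} \left(- \frac{231}{5}\right) + 30 = - \frac{231}{230} + 30 = \frac{6669}{230}$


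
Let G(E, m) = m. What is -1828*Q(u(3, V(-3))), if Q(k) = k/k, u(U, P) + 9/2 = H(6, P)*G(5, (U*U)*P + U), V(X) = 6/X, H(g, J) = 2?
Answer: -1828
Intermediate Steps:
u(U, P) = -9/2 + 2*U + 2*P*U² (u(U, P) = -9/2 + 2*((U*U)*P + U) = -9/2 + 2*(U²*P + U) = -9/2 + 2*(P*U² + U) = -9/2 + 2*(U + P*U²) = -9/2 + (2*U + 2*P*U²) = -9/2 + 2*U + 2*P*U²)
Q(k) = 1
-1828*Q(u(3, V(-3))) = -1828*1 = -1828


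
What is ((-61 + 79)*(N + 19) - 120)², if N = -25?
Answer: 51984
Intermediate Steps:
((-61 + 79)*(N + 19) - 120)² = ((-61 + 79)*(-25 + 19) - 120)² = (18*(-6) - 120)² = (-108 - 120)² = (-228)² = 51984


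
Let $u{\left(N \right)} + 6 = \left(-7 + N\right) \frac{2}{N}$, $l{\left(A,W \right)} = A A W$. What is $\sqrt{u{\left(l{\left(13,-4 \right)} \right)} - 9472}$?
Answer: $\frac{i \sqrt{6405762}}{26} \approx 97.345 i$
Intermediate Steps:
$l{\left(A,W \right)} = W A^{2}$ ($l{\left(A,W \right)} = A^{2} W = W A^{2}$)
$u{\left(N \right)} = -6 + \frac{2 \left(-7 + N\right)}{N}$ ($u{\left(N \right)} = -6 + \left(-7 + N\right) \frac{2}{N} = -6 + \frac{2 \left(-7 + N\right)}{N}$)
$\sqrt{u{\left(l{\left(13,-4 \right)} \right)} - 9472} = \sqrt{\left(-4 - \frac{14}{\left(-4\right) 13^{2}}\right) - 9472} = \sqrt{\left(-4 - \frac{14}{\left(-4\right) 169}\right) - 9472} = \sqrt{\left(-4 - \frac{14}{-676}\right) - 9472} = \sqrt{\left(-4 - - \frac{7}{338}\right) - 9472} = \sqrt{\left(-4 + \frac{7}{338}\right) - 9472} = \sqrt{- \frac{1345}{338} - 9472} = \sqrt{- \frac{3202881}{338}} = \frac{i \sqrt{6405762}}{26}$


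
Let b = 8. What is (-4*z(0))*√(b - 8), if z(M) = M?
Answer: 0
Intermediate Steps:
(-4*z(0))*√(b - 8) = (-4*0)*√(8 - 8) = 0*√0 = 0*0 = 0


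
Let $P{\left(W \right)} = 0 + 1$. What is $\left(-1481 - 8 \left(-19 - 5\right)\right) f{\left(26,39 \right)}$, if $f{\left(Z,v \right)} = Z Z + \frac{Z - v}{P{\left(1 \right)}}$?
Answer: $-854607$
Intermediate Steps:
$P{\left(W \right)} = 1$
$f{\left(Z,v \right)} = Z + Z^{2} - v$ ($f{\left(Z,v \right)} = Z Z + \frac{Z - v}{1} = Z^{2} + \left(Z - v\right) 1 = Z^{2} + \left(Z - v\right) = Z + Z^{2} - v$)
$\left(-1481 - 8 \left(-19 - 5\right)\right) f{\left(26,39 \right)} = \left(-1481 - 8 \left(-19 - 5\right)\right) \left(26 + 26^{2} - 39\right) = \left(-1481 - -192\right) \left(26 + 676 - 39\right) = \left(-1481 + 192\right) 663 = \left(-1289\right) 663 = -854607$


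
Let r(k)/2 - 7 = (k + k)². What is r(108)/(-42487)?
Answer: -93326/42487 ≈ -2.1966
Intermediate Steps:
r(k) = 14 + 8*k² (r(k) = 14 + 2*(k + k)² = 14 + 2*(2*k)² = 14 + 2*(4*k²) = 14 + 8*k²)
r(108)/(-42487) = (14 + 8*108²)/(-42487) = (14 + 8*11664)*(-1/42487) = (14 + 93312)*(-1/42487) = 93326*(-1/42487) = -93326/42487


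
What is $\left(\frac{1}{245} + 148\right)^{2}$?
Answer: $\frac{1314860121}{60025} \approx 21905.0$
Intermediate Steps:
$\left(\frac{1}{245} + 148\right)^{2} = \left(\frac{36261}{245}\right)^{2} = \frac{1314860121}{60025}$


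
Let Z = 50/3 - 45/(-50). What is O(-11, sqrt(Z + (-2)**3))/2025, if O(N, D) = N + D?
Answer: -11/2025 + sqrt(8610)/60750 ≈ -0.0039047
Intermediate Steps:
Z = 527/30 (Z = 50*(1/3) - 45*(-1/50) = 50/3 + 9/10 = 527/30 ≈ 17.567)
O(N, D) = D + N
O(-11, sqrt(Z + (-2)**3))/2025 = (sqrt(527/30 + (-2)**3) - 11)/2025 = (sqrt(527/30 - 8) - 11)*(1/2025) = (sqrt(287/30) - 11)*(1/2025) = (sqrt(8610)/30 - 11)*(1/2025) = (-11 + sqrt(8610)/30)*(1/2025) = -11/2025 + sqrt(8610)/60750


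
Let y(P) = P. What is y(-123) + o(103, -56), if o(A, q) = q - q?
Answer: -123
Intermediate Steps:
o(A, q) = 0
y(-123) + o(103, -56) = -123 + 0 = -123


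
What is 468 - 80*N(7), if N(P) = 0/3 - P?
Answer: 1028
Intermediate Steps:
N(P) = -P (N(P) = 0*(1/3) - P = 0 - P = -P)
468 - 80*N(7) = 468 - (-80)*7 = 468 - 80*(-7) = 468 + 560 = 1028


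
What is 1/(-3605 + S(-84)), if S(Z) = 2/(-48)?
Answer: -24/86521 ≈ -0.00027739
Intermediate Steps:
S(Z) = -1/24 (S(Z) = 2*(-1/48) = -1/24)
1/(-3605 + S(-84)) = 1/(-3605 - 1/24) = 1/(-86521/24) = -24/86521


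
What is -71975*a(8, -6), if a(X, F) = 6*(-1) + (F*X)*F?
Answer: -20296950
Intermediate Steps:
a(X, F) = -6 + X*F**2
-71975*a(8, -6) = -71975*(-6 + 8*(-6)**2) = -71975*(-6 + 8*36) = -71975*(-6 + 288) = -71975*282 = -20296950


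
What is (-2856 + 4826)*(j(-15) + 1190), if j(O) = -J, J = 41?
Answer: 2263530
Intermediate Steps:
j(O) = -41 (j(O) = -1*41 = -41)
(-2856 + 4826)*(j(-15) + 1190) = (-2856 + 4826)*(-41 + 1190) = 1970*1149 = 2263530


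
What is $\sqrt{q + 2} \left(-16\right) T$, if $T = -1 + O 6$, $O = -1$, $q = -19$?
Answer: $112 i \sqrt{17} \approx 461.79 i$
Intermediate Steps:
$T = -7$ ($T = -1 - 6 = -7$)
$\sqrt{q + 2} \left(-16\right) T = \sqrt{-19 + 2} \left(-16\right) \left(-7\right) = \sqrt{-17} \left(-16\right) \left(-7\right) = i \sqrt{17} \left(-16\right) \left(-7\right) = - 16 i \sqrt{17} \left(-7\right) = 112 i \sqrt{17}$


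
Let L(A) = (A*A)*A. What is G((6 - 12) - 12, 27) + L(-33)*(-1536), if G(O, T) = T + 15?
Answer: 55199274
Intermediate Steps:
L(A) = A³ (L(A) = A²*A = A³)
G(O, T) = 15 + T
G((6 - 12) - 12, 27) + L(-33)*(-1536) = (15 + 27) + (-33)³*(-1536) = 42 - 35937*(-1536) = 42 + 55199232 = 55199274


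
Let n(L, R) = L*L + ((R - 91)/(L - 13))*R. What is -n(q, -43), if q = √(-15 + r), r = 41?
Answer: 5476/11 + 5762*√26/143 ≈ 703.28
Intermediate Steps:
q = √26 (q = √(-15 + 41) = √26 ≈ 5.0990)
n(L, R) = L² + R*(-91 + R)/(-13 + L) (n(L, R) = L² + ((-91 + R)/(-13 + L))*R = L² + R*(-91 + R)/(-13 + L))
-n(q, -43) = -((√26)³ + (-43)² - 91*(-43) - 13*(√26)²)/(-13 + √26) = -(26*√26 + 1849 + 3913 - 13*26)/(-13 + √26) = -(26*√26 + 1849 + 3913 - 338)/(-13 + √26) = -(5424 + 26*√26)/(-13 + √26)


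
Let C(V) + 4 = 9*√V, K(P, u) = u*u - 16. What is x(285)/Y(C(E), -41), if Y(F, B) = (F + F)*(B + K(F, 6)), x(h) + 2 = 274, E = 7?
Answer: -544/11571 - 408*√7/3857 ≈ -0.32689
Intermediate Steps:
K(P, u) = -16 + u² (K(P, u) = u² - 16 = -16 + u²)
x(h) = 272 (x(h) = -2 + 274 = 272)
C(V) = -4 + 9*√V
Y(F, B) = 2*F*(20 + B) (Y(F, B) = (F + F)*(B + (-16 + 6²)) = (2*F)*(B + (-16 + 36)) = (2*F)*(B + 20) = (2*F)*(20 + B) = 2*F*(20 + B))
x(285)/Y(C(E), -41) = 272/((2*(-4 + 9*√7)*(20 - 41))) = 272/((2*(-4 + 9*√7)*(-21))) = 272/(168 - 378*√7)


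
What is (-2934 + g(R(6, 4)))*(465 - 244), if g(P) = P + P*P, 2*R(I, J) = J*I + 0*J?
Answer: -613938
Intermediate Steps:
R(I, J) = I*J/2 (R(I, J) = (J*I + 0*J)/2 = (I*J + 0)/2 = (I*J)/2 = I*J/2)
g(P) = P + P²
(-2934 + g(R(6, 4)))*(465 - 244) = (-2934 + ((½)*6*4)*(1 + (½)*6*4))*(465 - 244) = (-2934 + 12*(1 + 12))*221 = (-2934 + 12*13)*221 = (-2934 + 156)*221 = -2778*221 = -613938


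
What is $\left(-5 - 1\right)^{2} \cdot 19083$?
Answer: $686988$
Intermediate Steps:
$\left(-5 - 1\right)^{2} \cdot 19083 = \left(-6\right)^{2} \cdot 19083 = 36 \cdot 19083 = 686988$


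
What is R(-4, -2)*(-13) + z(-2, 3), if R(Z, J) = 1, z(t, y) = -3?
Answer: -16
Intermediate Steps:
R(-4, -2)*(-13) + z(-2, 3) = 1*(-13) - 3 = -13 - 3 = -16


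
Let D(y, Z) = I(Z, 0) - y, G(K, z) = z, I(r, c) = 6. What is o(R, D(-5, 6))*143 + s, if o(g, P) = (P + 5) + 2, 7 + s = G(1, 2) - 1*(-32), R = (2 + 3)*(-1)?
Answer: 2601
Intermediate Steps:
D(y, Z) = 6 - y
R = -5 (R = 5*(-1) = -5)
s = 27 (s = -7 + (2 - 1*(-32)) = -7 + (2 + 32) = -7 + 34 = 27)
o(g, P) = 7 + P (o(g, P) = (5 + P) + 2 = 7 + P)
o(R, D(-5, 6))*143 + s = (7 + (6 - 1*(-5)))*143 + 27 = (7 + (6 + 5))*143 + 27 = (7 + 11)*143 + 27 = 18*143 + 27 = 2574 + 27 = 2601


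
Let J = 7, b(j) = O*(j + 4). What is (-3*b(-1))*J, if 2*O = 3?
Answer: -189/2 ≈ -94.500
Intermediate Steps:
O = 3/2 (O = (½)*3 = 3/2 ≈ 1.5000)
b(j) = 6 + 3*j/2 (b(j) = 3*(j + 4)/2 = 3*(4 + j)/2 = 6 + 3*j/2)
(-3*b(-1))*J = -3*(6 + (3/2)*(-1))*7 = -3*(6 - 3/2)*7 = -3*9/2*7 = -27/2*7 = -189/2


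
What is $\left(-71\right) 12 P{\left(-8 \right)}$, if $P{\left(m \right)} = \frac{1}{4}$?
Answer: $-213$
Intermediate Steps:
$P{\left(m \right)} = \frac{1}{4}$
$\left(-71\right) 12 P{\left(-8 \right)} = \left(-71\right) 12 \cdot \frac{1}{4} = \left(-852\right) \frac{1}{4} = -213$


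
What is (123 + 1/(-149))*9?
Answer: 164934/149 ≈ 1106.9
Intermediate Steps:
(123 + 1/(-149))*9 = (123 - 1/149)*9 = (18326/149)*9 = 164934/149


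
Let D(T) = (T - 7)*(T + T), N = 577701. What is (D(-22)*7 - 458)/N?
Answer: 8474/577701 ≈ 0.014668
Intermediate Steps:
D(T) = 2*T*(-7 + T) (D(T) = (-7 + T)*(2*T) = 2*T*(-7 + T))
(D(-22)*7 - 458)/N = ((2*(-22)*(-7 - 22))*7 - 458)/577701 = ((2*(-22)*(-29))*7 - 458)*(1/577701) = (1276*7 - 458)*(1/577701) = (8932 - 458)*(1/577701) = 8474*(1/577701) = 8474/577701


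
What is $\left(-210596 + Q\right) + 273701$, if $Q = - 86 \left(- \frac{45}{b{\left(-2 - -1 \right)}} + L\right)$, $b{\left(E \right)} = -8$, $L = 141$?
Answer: $\frac{201981}{4} \approx 50495.0$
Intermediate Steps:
$Q = - \frac{50439}{4}$ ($Q = - 86 \left(- \frac{45}{-8} + 141\right) = - 86 \left(\left(-45\right) \left(- \frac{1}{8}\right) + 141\right) = - 86 \left(\frac{45}{8} + 141\right) = \left(-86\right) \frac{1173}{8} = - \frac{50439}{4} \approx -12610.0$)
$\left(-210596 + Q\right) + 273701 = \left(-210596 - \frac{50439}{4}\right) + 273701 = - \frac{892823}{4} + 273701 = \frac{201981}{4}$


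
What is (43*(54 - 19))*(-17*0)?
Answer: 0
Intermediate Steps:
(43*(54 - 19))*(-17*0) = (43*35)*0 = 1505*0 = 0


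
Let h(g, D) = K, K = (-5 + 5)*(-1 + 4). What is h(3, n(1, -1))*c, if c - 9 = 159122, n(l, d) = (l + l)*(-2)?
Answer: 0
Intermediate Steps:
n(l, d) = -4*l (n(l, d) = (2*l)*(-2) = -4*l)
K = 0 (K = 0*3 = 0)
h(g, D) = 0
c = 159131 (c = 9 + 159122 = 159131)
h(3, n(1, -1))*c = 0*159131 = 0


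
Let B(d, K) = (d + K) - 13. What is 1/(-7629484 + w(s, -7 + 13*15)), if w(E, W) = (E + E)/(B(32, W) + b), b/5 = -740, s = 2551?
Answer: -3493/26649792714 ≈ -1.3107e-7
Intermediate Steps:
b = -3700 (b = 5*(-740) = -3700)
B(d, K) = -13 + K + d (B(d, K) = (K + d) - 13 = -13 + K + d)
w(E, W) = 2*E/(-3681 + W) (w(E, W) = (E + E)/((-13 + W + 32) - 3700) = (2*E)/((19 + W) - 3700) = (2*E)/(-3681 + W) = 2*E/(-3681 + W))
1/(-7629484 + w(s, -7 + 13*15)) = 1/(-7629484 + 2*2551/(-3681 + (-7 + 13*15))) = 1/(-7629484 + 2*2551/(-3681 + (-7 + 195))) = 1/(-7629484 + 2*2551/(-3681 + 188)) = 1/(-7629484 + 2*2551/(-3493)) = 1/(-7629484 + 2*2551*(-1/3493)) = 1/(-7629484 - 5102/3493) = 1/(-26649792714/3493) = -3493/26649792714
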